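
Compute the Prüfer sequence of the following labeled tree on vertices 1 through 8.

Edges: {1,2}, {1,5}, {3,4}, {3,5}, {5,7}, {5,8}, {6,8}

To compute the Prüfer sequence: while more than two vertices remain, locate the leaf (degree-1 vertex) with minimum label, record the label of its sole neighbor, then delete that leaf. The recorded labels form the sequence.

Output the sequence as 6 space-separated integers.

Step 1: leaves = {2,4,6,7}. Remove smallest leaf 2, emit neighbor 1.
Step 2: leaves = {1,4,6,7}. Remove smallest leaf 1, emit neighbor 5.
Step 3: leaves = {4,6,7}. Remove smallest leaf 4, emit neighbor 3.
Step 4: leaves = {3,6,7}. Remove smallest leaf 3, emit neighbor 5.
Step 5: leaves = {6,7}. Remove smallest leaf 6, emit neighbor 8.
Step 6: leaves = {7,8}. Remove smallest leaf 7, emit neighbor 5.
Done: 2 vertices remain (5, 8). Sequence = [1 5 3 5 8 5]

Answer: 1 5 3 5 8 5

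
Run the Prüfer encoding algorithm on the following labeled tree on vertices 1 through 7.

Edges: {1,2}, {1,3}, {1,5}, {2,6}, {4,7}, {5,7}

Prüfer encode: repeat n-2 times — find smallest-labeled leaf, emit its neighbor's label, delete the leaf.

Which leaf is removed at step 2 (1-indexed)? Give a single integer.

Step 1: current leaves = {3,4,6}. Remove leaf 3 (neighbor: 1).
Step 2: current leaves = {4,6}. Remove leaf 4 (neighbor: 7).

Answer: 4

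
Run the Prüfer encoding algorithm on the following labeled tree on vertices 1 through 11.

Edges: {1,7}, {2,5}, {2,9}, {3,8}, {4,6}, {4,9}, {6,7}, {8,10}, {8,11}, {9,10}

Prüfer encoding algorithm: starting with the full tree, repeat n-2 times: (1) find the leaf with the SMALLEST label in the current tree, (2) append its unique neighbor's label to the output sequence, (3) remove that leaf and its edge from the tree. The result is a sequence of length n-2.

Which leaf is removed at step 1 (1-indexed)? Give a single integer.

Step 1: current leaves = {1,3,5,11}. Remove leaf 1 (neighbor: 7).

Answer: 1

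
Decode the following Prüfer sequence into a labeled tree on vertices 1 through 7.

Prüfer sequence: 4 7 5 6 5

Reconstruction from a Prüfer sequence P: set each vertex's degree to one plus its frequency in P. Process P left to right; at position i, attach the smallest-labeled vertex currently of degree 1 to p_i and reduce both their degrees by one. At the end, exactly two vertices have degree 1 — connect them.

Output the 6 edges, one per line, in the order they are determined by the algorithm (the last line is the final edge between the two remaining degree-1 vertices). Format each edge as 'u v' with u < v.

Answer: 1 4
2 7
3 5
4 6
5 6
5 7

Derivation:
Initial degrees: {1:1, 2:1, 3:1, 4:2, 5:3, 6:2, 7:2}
Step 1: smallest deg-1 vertex = 1, p_1 = 4. Add edge {1,4}. Now deg[1]=0, deg[4]=1.
Step 2: smallest deg-1 vertex = 2, p_2 = 7. Add edge {2,7}. Now deg[2]=0, deg[7]=1.
Step 3: smallest deg-1 vertex = 3, p_3 = 5. Add edge {3,5}. Now deg[3]=0, deg[5]=2.
Step 4: smallest deg-1 vertex = 4, p_4 = 6. Add edge {4,6}. Now deg[4]=0, deg[6]=1.
Step 5: smallest deg-1 vertex = 6, p_5 = 5. Add edge {5,6}. Now deg[6]=0, deg[5]=1.
Final: two remaining deg-1 vertices are 5, 7. Add edge {5,7}.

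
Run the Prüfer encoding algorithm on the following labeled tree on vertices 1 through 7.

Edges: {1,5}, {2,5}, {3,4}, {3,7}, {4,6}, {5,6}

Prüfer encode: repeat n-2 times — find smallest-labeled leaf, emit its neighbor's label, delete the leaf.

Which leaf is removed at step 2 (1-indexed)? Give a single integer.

Step 1: current leaves = {1,2,7}. Remove leaf 1 (neighbor: 5).
Step 2: current leaves = {2,7}. Remove leaf 2 (neighbor: 5).

Answer: 2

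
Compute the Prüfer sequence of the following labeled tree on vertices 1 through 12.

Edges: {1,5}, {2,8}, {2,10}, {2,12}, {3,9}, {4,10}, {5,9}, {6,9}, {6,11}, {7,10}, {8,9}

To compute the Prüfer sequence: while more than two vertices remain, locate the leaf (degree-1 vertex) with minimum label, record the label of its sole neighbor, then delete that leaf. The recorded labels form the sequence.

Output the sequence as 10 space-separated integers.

Answer: 5 9 10 9 10 2 6 9 8 2

Derivation:
Step 1: leaves = {1,3,4,7,11,12}. Remove smallest leaf 1, emit neighbor 5.
Step 2: leaves = {3,4,5,7,11,12}. Remove smallest leaf 3, emit neighbor 9.
Step 3: leaves = {4,5,7,11,12}. Remove smallest leaf 4, emit neighbor 10.
Step 4: leaves = {5,7,11,12}. Remove smallest leaf 5, emit neighbor 9.
Step 5: leaves = {7,11,12}. Remove smallest leaf 7, emit neighbor 10.
Step 6: leaves = {10,11,12}. Remove smallest leaf 10, emit neighbor 2.
Step 7: leaves = {11,12}. Remove smallest leaf 11, emit neighbor 6.
Step 8: leaves = {6,12}. Remove smallest leaf 6, emit neighbor 9.
Step 9: leaves = {9,12}. Remove smallest leaf 9, emit neighbor 8.
Step 10: leaves = {8,12}. Remove smallest leaf 8, emit neighbor 2.
Done: 2 vertices remain (2, 12). Sequence = [5 9 10 9 10 2 6 9 8 2]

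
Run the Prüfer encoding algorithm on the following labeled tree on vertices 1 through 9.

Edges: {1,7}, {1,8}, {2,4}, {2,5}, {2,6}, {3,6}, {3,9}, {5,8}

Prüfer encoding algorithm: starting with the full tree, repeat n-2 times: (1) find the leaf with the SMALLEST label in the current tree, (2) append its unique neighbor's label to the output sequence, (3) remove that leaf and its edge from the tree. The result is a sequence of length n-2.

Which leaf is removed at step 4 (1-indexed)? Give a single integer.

Answer: 8

Derivation:
Step 1: current leaves = {4,7,9}. Remove leaf 4 (neighbor: 2).
Step 2: current leaves = {7,9}. Remove leaf 7 (neighbor: 1).
Step 3: current leaves = {1,9}. Remove leaf 1 (neighbor: 8).
Step 4: current leaves = {8,9}. Remove leaf 8 (neighbor: 5).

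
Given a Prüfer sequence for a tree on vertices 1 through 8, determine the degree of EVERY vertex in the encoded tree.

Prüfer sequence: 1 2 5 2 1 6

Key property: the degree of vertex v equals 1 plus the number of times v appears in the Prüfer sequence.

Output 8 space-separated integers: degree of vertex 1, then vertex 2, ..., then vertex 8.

p_1 = 1: count[1] becomes 1
p_2 = 2: count[2] becomes 1
p_3 = 5: count[5] becomes 1
p_4 = 2: count[2] becomes 2
p_5 = 1: count[1] becomes 2
p_6 = 6: count[6] becomes 1
Degrees (1 + count): deg[1]=1+2=3, deg[2]=1+2=3, deg[3]=1+0=1, deg[4]=1+0=1, deg[5]=1+1=2, deg[6]=1+1=2, deg[7]=1+0=1, deg[8]=1+0=1

Answer: 3 3 1 1 2 2 1 1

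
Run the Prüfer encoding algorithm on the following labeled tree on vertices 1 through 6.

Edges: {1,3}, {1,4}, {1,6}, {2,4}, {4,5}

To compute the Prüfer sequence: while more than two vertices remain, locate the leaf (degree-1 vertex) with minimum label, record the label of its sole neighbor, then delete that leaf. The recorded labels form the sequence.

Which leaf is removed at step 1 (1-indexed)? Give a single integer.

Step 1: current leaves = {2,3,5,6}. Remove leaf 2 (neighbor: 4).

Answer: 2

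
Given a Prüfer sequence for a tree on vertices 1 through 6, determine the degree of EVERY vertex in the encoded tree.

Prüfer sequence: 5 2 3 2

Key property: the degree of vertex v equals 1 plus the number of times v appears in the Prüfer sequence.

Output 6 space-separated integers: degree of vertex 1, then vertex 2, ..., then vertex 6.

Answer: 1 3 2 1 2 1

Derivation:
p_1 = 5: count[5] becomes 1
p_2 = 2: count[2] becomes 1
p_3 = 3: count[3] becomes 1
p_4 = 2: count[2] becomes 2
Degrees (1 + count): deg[1]=1+0=1, deg[2]=1+2=3, deg[3]=1+1=2, deg[4]=1+0=1, deg[5]=1+1=2, deg[6]=1+0=1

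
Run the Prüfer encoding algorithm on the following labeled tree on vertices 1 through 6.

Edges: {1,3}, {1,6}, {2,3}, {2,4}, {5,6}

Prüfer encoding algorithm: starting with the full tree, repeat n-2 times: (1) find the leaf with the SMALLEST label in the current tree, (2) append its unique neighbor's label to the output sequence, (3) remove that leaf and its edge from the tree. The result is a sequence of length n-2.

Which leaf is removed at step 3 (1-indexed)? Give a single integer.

Answer: 3

Derivation:
Step 1: current leaves = {4,5}. Remove leaf 4 (neighbor: 2).
Step 2: current leaves = {2,5}. Remove leaf 2 (neighbor: 3).
Step 3: current leaves = {3,5}. Remove leaf 3 (neighbor: 1).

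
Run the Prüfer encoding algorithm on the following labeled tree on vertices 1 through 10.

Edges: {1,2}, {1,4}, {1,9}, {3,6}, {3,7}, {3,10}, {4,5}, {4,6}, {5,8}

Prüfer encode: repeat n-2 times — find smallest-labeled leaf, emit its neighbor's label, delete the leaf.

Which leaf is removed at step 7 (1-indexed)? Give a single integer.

Step 1: current leaves = {2,7,8,9,10}. Remove leaf 2 (neighbor: 1).
Step 2: current leaves = {7,8,9,10}. Remove leaf 7 (neighbor: 3).
Step 3: current leaves = {8,9,10}. Remove leaf 8 (neighbor: 5).
Step 4: current leaves = {5,9,10}. Remove leaf 5 (neighbor: 4).
Step 5: current leaves = {9,10}. Remove leaf 9 (neighbor: 1).
Step 6: current leaves = {1,10}. Remove leaf 1 (neighbor: 4).
Step 7: current leaves = {4,10}. Remove leaf 4 (neighbor: 6).

Answer: 4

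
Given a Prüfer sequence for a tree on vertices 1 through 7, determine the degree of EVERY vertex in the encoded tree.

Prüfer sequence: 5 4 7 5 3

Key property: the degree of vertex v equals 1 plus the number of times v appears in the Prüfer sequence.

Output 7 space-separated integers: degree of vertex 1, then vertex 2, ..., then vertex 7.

p_1 = 5: count[5] becomes 1
p_2 = 4: count[4] becomes 1
p_3 = 7: count[7] becomes 1
p_4 = 5: count[5] becomes 2
p_5 = 3: count[3] becomes 1
Degrees (1 + count): deg[1]=1+0=1, deg[2]=1+0=1, deg[3]=1+1=2, deg[4]=1+1=2, deg[5]=1+2=3, deg[6]=1+0=1, deg[7]=1+1=2

Answer: 1 1 2 2 3 1 2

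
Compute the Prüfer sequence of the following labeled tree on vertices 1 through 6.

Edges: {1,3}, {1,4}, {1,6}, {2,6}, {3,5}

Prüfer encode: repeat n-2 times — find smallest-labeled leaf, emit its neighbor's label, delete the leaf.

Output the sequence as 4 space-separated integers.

Answer: 6 1 3 1

Derivation:
Step 1: leaves = {2,4,5}. Remove smallest leaf 2, emit neighbor 6.
Step 2: leaves = {4,5,6}. Remove smallest leaf 4, emit neighbor 1.
Step 3: leaves = {5,6}. Remove smallest leaf 5, emit neighbor 3.
Step 4: leaves = {3,6}. Remove smallest leaf 3, emit neighbor 1.
Done: 2 vertices remain (1, 6). Sequence = [6 1 3 1]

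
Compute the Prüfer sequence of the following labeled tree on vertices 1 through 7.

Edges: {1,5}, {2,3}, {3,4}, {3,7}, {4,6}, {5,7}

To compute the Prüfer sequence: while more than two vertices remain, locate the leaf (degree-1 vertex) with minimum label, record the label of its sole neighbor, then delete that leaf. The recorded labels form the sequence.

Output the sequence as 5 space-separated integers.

Answer: 5 3 7 4 3

Derivation:
Step 1: leaves = {1,2,6}. Remove smallest leaf 1, emit neighbor 5.
Step 2: leaves = {2,5,6}. Remove smallest leaf 2, emit neighbor 3.
Step 3: leaves = {5,6}. Remove smallest leaf 5, emit neighbor 7.
Step 4: leaves = {6,7}. Remove smallest leaf 6, emit neighbor 4.
Step 5: leaves = {4,7}. Remove smallest leaf 4, emit neighbor 3.
Done: 2 vertices remain (3, 7). Sequence = [5 3 7 4 3]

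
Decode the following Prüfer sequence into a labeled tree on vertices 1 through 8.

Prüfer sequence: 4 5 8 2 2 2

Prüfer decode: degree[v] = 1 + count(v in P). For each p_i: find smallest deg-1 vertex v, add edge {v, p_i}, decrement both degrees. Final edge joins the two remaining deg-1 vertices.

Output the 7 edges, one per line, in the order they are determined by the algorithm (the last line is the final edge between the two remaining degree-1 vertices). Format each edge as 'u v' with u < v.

Answer: 1 4
3 5
4 8
2 5
2 6
2 7
2 8

Derivation:
Initial degrees: {1:1, 2:4, 3:1, 4:2, 5:2, 6:1, 7:1, 8:2}
Step 1: smallest deg-1 vertex = 1, p_1 = 4. Add edge {1,4}. Now deg[1]=0, deg[4]=1.
Step 2: smallest deg-1 vertex = 3, p_2 = 5. Add edge {3,5}. Now deg[3]=0, deg[5]=1.
Step 3: smallest deg-1 vertex = 4, p_3 = 8. Add edge {4,8}. Now deg[4]=0, deg[8]=1.
Step 4: smallest deg-1 vertex = 5, p_4 = 2. Add edge {2,5}. Now deg[5]=0, deg[2]=3.
Step 5: smallest deg-1 vertex = 6, p_5 = 2. Add edge {2,6}. Now deg[6]=0, deg[2]=2.
Step 6: smallest deg-1 vertex = 7, p_6 = 2. Add edge {2,7}. Now deg[7]=0, deg[2]=1.
Final: two remaining deg-1 vertices are 2, 8. Add edge {2,8}.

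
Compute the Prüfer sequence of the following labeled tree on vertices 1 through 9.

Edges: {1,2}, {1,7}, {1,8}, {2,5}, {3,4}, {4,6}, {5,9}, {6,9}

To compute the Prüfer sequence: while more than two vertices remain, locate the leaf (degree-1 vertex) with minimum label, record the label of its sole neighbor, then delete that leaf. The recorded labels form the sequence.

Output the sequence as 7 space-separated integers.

Step 1: leaves = {3,7,8}. Remove smallest leaf 3, emit neighbor 4.
Step 2: leaves = {4,7,8}. Remove smallest leaf 4, emit neighbor 6.
Step 3: leaves = {6,7,8}. Remove smallest leaf 6, emit neighbor 9.
Step 4: leaves = {7,8,9}. Remove smallest leaf 7, emit neighbor 1.
Step 5: leaves = {8,9}. Remove smallest leaf 8, emit neighbor 1.
Step 6: leaves = {1,9}. Remove smallest leaf 1, emit neighbor 2.
Step 7: leaves = {2,9}. Remove smallest leaf 2, emit neighbor 5.
Done: 2 vertices remain (5, 9). Sequence = [4 6 9 1 1 2 5]

Answer: 4 6 9 1 1 2 5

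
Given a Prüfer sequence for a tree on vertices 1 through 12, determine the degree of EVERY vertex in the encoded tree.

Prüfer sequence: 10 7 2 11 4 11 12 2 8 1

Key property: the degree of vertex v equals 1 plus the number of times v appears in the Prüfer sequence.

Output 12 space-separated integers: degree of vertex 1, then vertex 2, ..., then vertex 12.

Answer: 2 3 1 2 1 1 2 2 1 2 3 2

Derivation:
p_1 = 10: count[10] becomes 1
p_2 = 7: count[7] becomes 1
p_3 = 2: count[2] becomes 1
p_4 = 11: count[11] becomes 1
p_5 = 4: count[4] becomes 1
p_6 = 11: count[11] becomes 2
p_7 = 12: count[12] becomes 1
p_8 = 2: count[2] becomes 2
p_9 = 8: count[8] becomes 1
p_10 = 1: count[1] becomes 1
Degrees (1 + count): deg[1]=1+1=2, deg[2]=1+2=3, deg[3]=1+0=1, deg[4]=1+1=2, deg[5]=1+0=1, deg[6]=1+0=1, deg[7]=1+1=2, deg[8]=1+1=2, deg[9]=1+0=1, deg[10]=1+1=2, deg[11]=1+2=3, deg[12]=1+1=2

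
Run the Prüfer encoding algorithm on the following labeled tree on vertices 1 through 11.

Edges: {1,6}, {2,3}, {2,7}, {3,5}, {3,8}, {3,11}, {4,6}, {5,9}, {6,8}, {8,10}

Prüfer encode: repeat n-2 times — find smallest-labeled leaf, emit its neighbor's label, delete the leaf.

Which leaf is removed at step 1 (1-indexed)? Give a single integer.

Step 1: current leaves = {1,4,7,9,10,11}. Remove leaf 1 (neighbor: 6).

Answer: 1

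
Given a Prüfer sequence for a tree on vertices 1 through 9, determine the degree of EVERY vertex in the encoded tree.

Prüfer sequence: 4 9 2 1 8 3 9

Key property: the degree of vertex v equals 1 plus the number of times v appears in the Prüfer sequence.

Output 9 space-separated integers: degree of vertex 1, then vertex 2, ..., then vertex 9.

Answer: 2 2 2 2 1 1 1 2 3

Derivation:
p_1 = 4: count[4] becomes 1
p_2 = 9: count[9] becomes 1
p_3 = 2: count[2] becomes 1
p_4 = 1: count[1] becomes 1
p_5 = 8: count[8] becomes 1
p_6 = 3: count[3] becomes 1
p_7 = 9: count[9] becomes 2
Degrees (1 + count): deg[1]=1+1=2, deg[2]=1+1=2, deg[3]=1+1=2, deg[4]=1+1=2, deg[5]=1+0=1, deg[6]=1+0=1, deg[7]=1+0=1, deg[8]=1+1=2, deg[9]=1+2=3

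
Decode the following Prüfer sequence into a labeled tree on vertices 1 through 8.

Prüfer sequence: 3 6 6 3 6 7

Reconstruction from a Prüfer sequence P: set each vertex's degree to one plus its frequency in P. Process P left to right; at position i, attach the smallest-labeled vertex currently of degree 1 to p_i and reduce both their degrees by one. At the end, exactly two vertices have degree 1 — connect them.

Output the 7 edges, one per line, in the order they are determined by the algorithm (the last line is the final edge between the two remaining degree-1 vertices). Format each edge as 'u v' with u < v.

Initial degrees: {1:1, 2:1, 3:3, 4:1, 5:1, 6:4, 7:2, 8:1}
Step 1: smallest deg-1 vertex = 1, p_1 = 3. Add edge {1,3}. Now deg[1]=0, deg[3]=2.
Step 2: smallest deg-1 vertex = 2, p_2 = 6. Add edge {2,6}. Now deg[2]=0, deg[6]=3.
Step 3: smallest deg-1 vertex = 4, p_3 = 6. Add edge {4,6}. Now deg[4]=0, deg[6]=2.
Step 4: smallest deg-1 vertex = 5, p_4 = 3. Add edge {3,5}. Now deg[5]=0, deg[3]=1.
Step 5: smallest deg-1 vertex = 3, p_5 = 6. Add edge {3,6}. Now deg[3]=0, deg[6]=1.
Step 6: smallest deg-1 vertex = 6, p_6 = 7. Add edge {6,7}. Now deg[6]=0, deg[7]=1.
Final: two remaining deg-1 vertices are 7, 8. Add edge {7,8}.

Answer: 1 3
2 6
4 6
3 5
3 6
6 7
7 8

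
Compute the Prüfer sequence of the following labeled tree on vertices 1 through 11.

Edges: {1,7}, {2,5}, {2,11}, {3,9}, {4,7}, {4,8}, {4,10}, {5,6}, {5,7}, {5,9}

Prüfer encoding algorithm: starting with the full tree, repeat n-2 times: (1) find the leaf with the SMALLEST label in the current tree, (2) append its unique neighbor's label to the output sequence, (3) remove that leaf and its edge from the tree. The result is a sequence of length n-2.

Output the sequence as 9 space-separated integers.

Answer: 7 9 5 4 5 4 7 5 2

Derivation:
Step 1: leaves = {1,3,6,8,10,11}. Remove smallest leaf 1, emit neighbor 7.
Step 2: leaves = {3,6,8,10,11}. Remove smallest leaf 3, emit neighbor 9.
Step 3: leaves = {6,8,9,10,11}. Remove smallest leaf 6, emit neighbor 5.
Step 4: leaves = {8,9,10,11}. Remove smallest leaf 8, emit neighbor 4.
Step 5: leaves = {9,10,11}. Remove smallest leaf 9, emit neighbor 5.
Step 6: leaves = {10,11}. Remove smallest leaf 10, emit neighbor 4.
Step 7: leaves = {4,11}. Remove smallest leaf 4, emit neighbor 7.
Step 8: leaves = {7,11}. Remove smallest leaf 7, emit neighbor 5.
Step 9: leaves = {5,11}. Remove smallest leaf 5, emit neighbor 2.
Done: 2 vertices remain (2, 11). Sequence = [7 9 5 4 5 4 7 5 2]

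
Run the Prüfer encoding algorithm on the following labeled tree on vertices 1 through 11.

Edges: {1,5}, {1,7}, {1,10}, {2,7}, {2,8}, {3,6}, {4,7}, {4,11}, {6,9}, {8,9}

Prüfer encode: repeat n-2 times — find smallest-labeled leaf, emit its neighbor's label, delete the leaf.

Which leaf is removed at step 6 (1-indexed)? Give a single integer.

Answer: 2

Derivation:
Step 1: current leaves = {3,5,10,11}. Remove leaf 3 (neighbor: 6).
Step 2: current leaves = {5,6,10,11}. Remove leaf 5 (neighbor: 1).
Step 3: current leaves = {6,10,11}. Remove leaf 6 (neighbor: 9).
Step 4: current leaves = {9,10,11}. Remove leaf 9 (neighbor: 8).
Step 5: current leaves = {8,10,11}. Remove leaf 8 (neighbor: 2).
Step 6: current leaves = {2,10,11}. Remove leaf 2 (neighbor: 7).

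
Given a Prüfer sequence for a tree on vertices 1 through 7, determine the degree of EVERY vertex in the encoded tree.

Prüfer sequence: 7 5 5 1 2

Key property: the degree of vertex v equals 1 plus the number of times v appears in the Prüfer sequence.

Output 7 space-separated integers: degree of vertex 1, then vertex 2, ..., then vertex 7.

Answer: 2 2 1 1 3 1 2

Derivation:
p_1 = 7: count[7] becomes 1
p_2 = 5: count[5] becomes 1
p_3 = 5: count[5] becomes 2
p_4 = 1: count[1] becomes 1
p_5 = 2: count[2] becomes 1
Degrees (1 + count): deg[1]=1+1=2, deg[2]=1+1=2, deg[3]=1+0=1, deg[4]=1+0=1, deg[5]=1+2=3, deg[6]=1+0=1, deg[7]=1+1=2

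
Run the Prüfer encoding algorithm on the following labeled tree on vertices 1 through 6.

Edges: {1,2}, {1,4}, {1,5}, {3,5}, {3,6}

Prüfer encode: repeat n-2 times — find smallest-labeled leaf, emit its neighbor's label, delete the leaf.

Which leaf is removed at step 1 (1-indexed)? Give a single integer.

Answer: 2

Derivation:
Step 1: current leaves = {2,4,6}. Remove leaf 2 (neighbor: 1).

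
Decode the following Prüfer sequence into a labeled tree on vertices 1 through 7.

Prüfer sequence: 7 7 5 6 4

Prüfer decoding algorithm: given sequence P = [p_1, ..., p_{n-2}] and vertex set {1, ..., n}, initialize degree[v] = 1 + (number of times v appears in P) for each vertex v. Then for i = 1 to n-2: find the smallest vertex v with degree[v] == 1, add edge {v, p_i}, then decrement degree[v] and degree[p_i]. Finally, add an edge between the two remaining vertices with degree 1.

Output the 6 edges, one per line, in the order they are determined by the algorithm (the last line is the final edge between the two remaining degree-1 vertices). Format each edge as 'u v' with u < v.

Answer: 1 7
2 7
3 5
5 6
4 6
4 7

Derivation:
Initial degrees: {1:1, 2:1, 3:1, 4:2, 5:2, 6:2, 7:3}
Step 1: smallest deg-1 vertex = 1, p_1 = 7. Add edge {1,7}. Now deg[1]=0, deg[7]=2.
Step 2: smallest deg-1 vertex = 2, p_2 = 7. Add edge {2,7}. Now deg[2]=0, deg[7]=1.
Step 3: smallest deg-1 vertex = 3, p_3 = 5. Add edge {3,5}. Now deg[3]=0, deg[5]=1.
Step 4: smallest deg-1 vertex = 5, p_4 = 6. Add edge {5,6}. Now deg[5]=0, deg[6]=1.
Step 5: smallest deg-1 vertex = 6, p_5 = 4. Add edge {4,6}. Now deg[6]=0, deg[4]=1.
Final: two remaining deg-1 vertices are 4, 7. Add edge {4,7}.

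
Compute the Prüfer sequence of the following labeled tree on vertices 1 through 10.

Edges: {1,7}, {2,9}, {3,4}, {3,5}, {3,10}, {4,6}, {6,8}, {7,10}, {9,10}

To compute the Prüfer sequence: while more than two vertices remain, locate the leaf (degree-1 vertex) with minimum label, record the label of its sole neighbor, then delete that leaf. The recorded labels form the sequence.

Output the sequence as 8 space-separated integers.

Answer: 7 9 3 10 6 4 3 10

Derivation:
Step 1: leaves = {1,2,5,8}. Remove smallest leaf 1, emit neighbor 7.
Step 2: leaves = {2,5,7,8}. Remove smallest leaf 2, emit neighbor 9.
Step 3: leaves = {5,7,8,9}. Remove smallest leaf 5, emit neighbor 3.
Step 4: leaves = {7,8,9}. Remove smallest leaf 7, emit neighbor 10.
Step 5: leaves = {8,9}. Remove smallest leaf 8, emit neighbor 6.
Step 6: leaves = {6,9}. Remove smallest leaf 6, emit neighbor 4.
Step 7: leaves = {4,9}. Remove smallest leaf 4, emit neighbor 3.
Step 8: leaves = {3,9}. Remove smallest leaf 3, emit neighbor 10.
Done: 2 vertices remain (9, 10). Sequence = [7 9 3 10 6 4 3 10]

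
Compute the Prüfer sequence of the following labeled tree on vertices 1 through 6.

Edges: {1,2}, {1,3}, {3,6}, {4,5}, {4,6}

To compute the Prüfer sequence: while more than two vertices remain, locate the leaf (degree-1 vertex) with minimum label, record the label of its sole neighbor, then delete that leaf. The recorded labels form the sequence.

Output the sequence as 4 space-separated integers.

Answer: 1 3 6 4

Derivation:
Step 1: leaves = {2,5}. Remove smallest leaf 2, emit neighbor 1.
Step 2: leaves = {1,5}. Remove smallest leaf 1, emit neighbor 3.
Step 3: leaves = {3,5}. Remove smallest leaf 3, emit neighbor 6.
Step 4: leaves = {5,6}. Remove smallest leaf 5, emit neighbor 4.
Done: 2 vertices remain (4, 6). Sequence = [1 3 6 4]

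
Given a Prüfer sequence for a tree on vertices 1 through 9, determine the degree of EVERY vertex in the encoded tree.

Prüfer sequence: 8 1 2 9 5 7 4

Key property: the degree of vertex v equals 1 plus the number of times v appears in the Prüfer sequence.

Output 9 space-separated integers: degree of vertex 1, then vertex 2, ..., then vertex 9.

p_1 = 8: count[8] becomes 1
p_2 = 1: count[1] becomes 1
p_3 = 2: count[2] becomes 1
p_4 = 9: count[9] becomes 1
p_5 = 5: count[5] becomes 1
p_6 = 7: count[7] becomes 1
p_7 = 4: count[4] becomes 1
Degrees (1 + count): deg[1]=1+1=2, deg[2]=1+1=2, deg[3]=1+0=1, deg[4]=1+1=2, deg[5]=1+1=2, deg[6]=1+0=1, deg[7]=1+1=2, deg[8]=1+1=2, deg[9]=1+1=2

Answer: 2 2 1 2 2 1 2 2 2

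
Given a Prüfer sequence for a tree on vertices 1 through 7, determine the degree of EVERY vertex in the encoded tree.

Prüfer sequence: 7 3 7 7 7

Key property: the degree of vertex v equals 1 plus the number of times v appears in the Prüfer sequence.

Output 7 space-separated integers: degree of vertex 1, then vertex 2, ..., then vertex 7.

Answer: 1 1 2 1 1 1 5

Derivation:
p_1 = 7: count[7] becomes 1
p_2 = 3: count[3] becomes 1
p_3 = 7: count[7] becomes 2
p_4 = 7: count[7] becomes 3
p_5 = 7: count[7] becomes 4
Degrees (1 + count): deg[1]=1+0=1, deg[2]=1+0=1, deg[3]=1+1=2, deg[4]=1+0=1, deg[5]=1+0=1, deg[6]=1+0=1, deg[7]=1+4=5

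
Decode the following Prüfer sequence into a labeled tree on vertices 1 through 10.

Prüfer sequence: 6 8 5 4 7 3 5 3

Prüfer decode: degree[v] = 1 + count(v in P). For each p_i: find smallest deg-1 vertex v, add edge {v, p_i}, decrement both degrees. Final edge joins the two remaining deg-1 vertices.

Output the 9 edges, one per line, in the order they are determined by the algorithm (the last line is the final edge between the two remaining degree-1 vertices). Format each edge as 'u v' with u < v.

Initial degrees: {1:1, 2:1, 3:3, 4:2, 5:3, 6:2, 7:2, 8:2, 9:1, 10:1}
Step 1: smallest deg-1 vertex = 1, p_1 = 6. Add edge {1,6}. Now deg[1]=0, deg[6]=1.
Step 2: smallest deg-1 vertex = 2, p_2 = 8. Add edge {2,8}. Now deg[2]=0, deg[8]=1.
Step 3: smallest deg-1 vertex = 6, p_3 = 5. Add edge {5,6}. Now deg[6]=0, deg[5]=2.
Step 4: smallest deg-1 vertex = 8, p_4 = 4. Add edge {4,8}. Now deg[8]=0, deg[4]=1.
Step 5: smallest deg-1 vertex = 4, p_5 = 7. Add edge {4,7}. Now deg[4]=0, deg[7]=1.
Step 6: smallest deg-1 vertex = 7, p_6 = 3. Add edge {3,7}. Now deg[7]=0, deg[3]=2.
Step 7: smallest deg-1 vertex = 9, p_7 = 5. Add edge {5,9}. Now deg[9]=0, deg[5]=1.
Step 8: smallest deg-1 vertex = 5, p_8 = 3. Add edge {3,5}. Now deg[5]=0, deg[3]=1.
Final: two remaining deg-1 vertices are 3, 10. Add edge {3,10}.

Answer: 1 6
2 8
5 6
4 8
4 7
3 7
5 9
3 5
3 10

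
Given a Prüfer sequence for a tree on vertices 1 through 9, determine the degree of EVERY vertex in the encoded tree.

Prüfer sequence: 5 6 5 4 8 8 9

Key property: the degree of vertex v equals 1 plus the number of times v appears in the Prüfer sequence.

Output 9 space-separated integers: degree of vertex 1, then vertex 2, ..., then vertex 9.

p_1 = 5: count[5] becomes 1
p_2 = 6: count[6] becomes 1
p_3 = 5: count[5] becomes 2
p_4 = 4: count[4] becomes 1
p_5 = 8: count[8] becomes 1
p_6 = 8: count[8] becomes 2
p_7 = 9: count[9] becomes 1
Degrees (1 + count): deg[1]=1+0=1, deg[2]=1+0=1, deg[3]=1+0=1, deg[4]=1+1=2, deg[5]=1+2=3, deg[6]=1+1=2, deg[7]=1+0=1, deg[8]=1+2=3, deg[9]=1+1=2

Answer: 1 1 1 2 3 2 1 3 2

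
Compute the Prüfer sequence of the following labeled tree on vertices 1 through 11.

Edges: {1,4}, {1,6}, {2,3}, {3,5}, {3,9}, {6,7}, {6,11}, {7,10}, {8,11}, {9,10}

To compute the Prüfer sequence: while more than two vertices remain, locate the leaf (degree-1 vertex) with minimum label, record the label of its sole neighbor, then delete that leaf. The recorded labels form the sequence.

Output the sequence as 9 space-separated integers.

Answer: 3 1 6 3 9 11 10 7 6

Derivation:
Step 1: leaves = {2,4,5,8}. Remove smallest leaf 2, emit neighbor 3.
Step 2: leaves = {4,5,8}. Remove smallest leaf 4, emit neighbor 1.
Step 3: leaves = {1,5,8}. Remove smallest leaf 1, emit neighbor 6.
Step 4: leaves = {5,8}. Remove smallest leaf 5, emit neighbor 3.
Step 5: leaves = {3,8}. Remove smallest leaf 3, emit neighbor 9.
Step 6: leaves = {8,9}. Remove smallest leaf 8, emit neighbor 11.
Step 7: leaves = {9,11}. Remove smallest leaf 9, emit neighbor 10.
Step 8: leaves = {10,11}. Remove smallest leaf 10, emit neighbor 7.
Step 9: leaves = {7,11}. Remove smallest leaf 7, emit neighbor 6.
Done: 2 vertices remain (6, 11). Sequence = [3 1 6 3 9 11 10 7 6]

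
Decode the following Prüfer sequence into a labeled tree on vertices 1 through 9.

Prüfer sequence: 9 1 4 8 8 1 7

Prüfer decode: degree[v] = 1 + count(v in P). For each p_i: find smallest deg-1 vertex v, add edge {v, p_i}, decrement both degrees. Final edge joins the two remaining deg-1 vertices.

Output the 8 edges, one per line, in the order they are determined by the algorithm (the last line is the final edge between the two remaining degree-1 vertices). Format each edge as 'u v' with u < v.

Initial degrees: {1:3, 2:1, 3:1, 4:2, 5:1, 6:1, 7:2, 8:3, 9:2}
Step 1: smallest deg-1 vertex = 2, p_1 = 9. Add edge {2,9}. Now deg[2]=0, deg[9]=1.
Step 2: smallest deg-1 vertex = 3, p_2 = 1. Add edge {1,3}. Now deg[3]=0, deg[1]=2.
Step 3: smallest deg-1 vertex = 5, p_3 = 4. Add edge {4,5}. Now deg[5]=0, deg[4]=1.
Step 4: smallest deg-1 vertex = 4, p_4 = 8. Add edge {4,8}. Now deg[4]=0, deg[8]=2.
Step 5: smallest deg-1 vertex = 6, p_5 = 8. Add edge {6,8}. Now deg[6]=0, deg[8]=1.
Step 6: smallest deg-1 vertex = 8, p_6 = 1. Add edge {1,8}. Now deg[8]=0, deg[1]=1.
Step 7: smallest deg-1 vertex = 1, p_7 = 7. Add edge {1,7}. Now deg[1]=0, deg[7]=1.
Final: two remaining deg-1 vertices are 7, 9. Add edge {7,9}.

Answer: 2 9
1 3
4 5
4 8
6 8
1 8
1 7
7 9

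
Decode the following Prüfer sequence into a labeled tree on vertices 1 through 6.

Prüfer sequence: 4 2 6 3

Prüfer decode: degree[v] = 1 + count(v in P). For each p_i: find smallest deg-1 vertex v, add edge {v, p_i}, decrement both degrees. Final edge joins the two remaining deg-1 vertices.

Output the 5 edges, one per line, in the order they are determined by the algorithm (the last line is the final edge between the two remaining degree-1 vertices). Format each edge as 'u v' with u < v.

Answer: 1 4
2 4
2 6
3 5
3 6

Derivation:
Initial degrees: {1:1, 2:2, 3:2, 4:2, 5:1, 6:2}
Step 1: smallest deg-1 vertex = 1, p_1 = 4. Add edge {1,4}. Now deg[1]=0, deg[4]=1.
Step 2: smallest deg-1 vertex = 4, p_2 = 2. Add edge {2,4}. Now deg[4]=0, deg[2]=1.
Step 3: smallest deg-1 vertex = 2, p_3 = 6. Add edge {2,6}. Now deg[2]=0, deg[6]=1.
Step 4: smallest deg-1 vertex = 5, p_4 = 3. Add edge {3,5}. Now deg[5]=0, deg[3]=1.
Final: two remaining deg-1 vertices are 3, 6. Add edge {3,6}.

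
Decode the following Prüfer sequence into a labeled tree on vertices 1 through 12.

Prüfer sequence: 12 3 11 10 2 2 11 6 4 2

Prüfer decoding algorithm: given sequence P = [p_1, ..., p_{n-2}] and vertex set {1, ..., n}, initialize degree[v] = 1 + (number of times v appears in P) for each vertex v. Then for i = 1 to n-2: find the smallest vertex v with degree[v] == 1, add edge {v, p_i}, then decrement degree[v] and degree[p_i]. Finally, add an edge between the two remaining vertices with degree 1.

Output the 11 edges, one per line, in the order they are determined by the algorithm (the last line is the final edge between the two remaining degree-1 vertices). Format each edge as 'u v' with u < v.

Answer: 1 12
3 5
3 11
7 10
2 8
2 9
10 11
6 11
4 6
2 4
2 12

Derivation:
Initial degrees: {1:1, 2:4, 3:2, 4:2, 5:1, 6:2, 7:1, 8:1, 9:1, 10:2, 11:3, 12:2}
Step 1: smallest deg-1 vertex = 1, p_1 = 12. Add edge {1,12}. Now deg[1]=0, deg[12]=1.
Step 2: smallest deg-1 vertex = 5, p_2 = 3. Add edge {3,5}. Now deg[5]=0, deg[3]=1.
Step 3: smallest deg-1 vertex = 3, p_3 = 11. Add edge {3,11}. Now deg[3]=0, deg[11]=2.
Step 4: smallest deg-1 vertex = 7, p_4 = 10. Add edge {7,10}. Now deg[7]=0, deg[10]=1.
Step 5: smallest deg-1 vertex = 8, p_5 = 2. Add edge {2,8}. Now deg[8]=0, deg[2]=3.
Step 6: smallest deg-1 vertex = 9, p_6 = 2. Add edge {2,9}. Now deg[9]=0, deg[2]=2.
Step 7: smallest deg-1 vertex = 10, p_7 = 11. Add edge {10,11}. Now deg[10]=0, deg[11]=1.
Step 8: smallest deg-1 vertex = 11, p_8 = 6. Add edge {6,11}. Now deg[11]=0, deg[6]=1.
Step 9: smallest deg-1 vertex = 6, p_9 = 4. Add edge {4,6}. Now deg[6]=0, deg[4]=1.
Step 10: smallest deg-1 vertex = 4, p_10 = 2. Add edge {2,4}. Now deg[4]=0, deg[2]=1.
Final: two remaining deg-1 vertices are 2, 12. Add edge {2,12}.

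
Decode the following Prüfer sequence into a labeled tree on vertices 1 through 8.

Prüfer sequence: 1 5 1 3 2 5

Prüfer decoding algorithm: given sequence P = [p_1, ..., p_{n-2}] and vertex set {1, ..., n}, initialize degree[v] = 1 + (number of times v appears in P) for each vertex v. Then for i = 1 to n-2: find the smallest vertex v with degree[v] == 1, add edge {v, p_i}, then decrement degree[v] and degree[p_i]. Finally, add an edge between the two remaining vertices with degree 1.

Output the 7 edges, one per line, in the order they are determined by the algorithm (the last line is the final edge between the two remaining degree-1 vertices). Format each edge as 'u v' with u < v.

Initial degrees: {1:3, 2:2, 3:2, 4:1, 5:3, 6:1, 7:1, 8:1}
Step 1: smallest deg-1 vertex = 4, p_1 = 1. Add edge {1,4}. Now deg[4]=0, deg[1]=2.
Step 2: smallest deg-1 vertex = 6, p_2 = 5. Add edge {5,6}. Now deg[6]=0, deg[5]=2.
Step 3: smallest deg-1 vertex = 7, p_3 = 1. Add edge {1,7}. Now deg[7]=0, deg[1]=1.
Step 4: smallest deg-1 vertex = 1, p_4 = 3. Add edge {1,3}. Now deg[1]=0, deg[3]=1.
Step 5: smallest deg-1 vertex = 3, p_5 = 2. Add edge {2,3}. Now deg[3]=0, deg[2]=1.
Step 6: smallest deg-1 vertex = 2, p_6 = 5. Add edge {2,5}. Now deg[2]=0, deg[5]=1.
Final: two remaining deg-1 vertices are 5, 8. Add edge {5,8}.

Answer: 1 4
5 6
1 7
1 3
2 3
2 5
5 8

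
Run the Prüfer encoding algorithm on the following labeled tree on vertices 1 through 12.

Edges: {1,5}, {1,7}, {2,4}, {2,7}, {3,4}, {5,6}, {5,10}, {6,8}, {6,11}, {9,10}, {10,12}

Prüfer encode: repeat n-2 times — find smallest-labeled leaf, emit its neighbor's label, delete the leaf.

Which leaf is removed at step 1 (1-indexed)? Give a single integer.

Answer: 3

Derivation:
Step 1: current leaves = {3,8,9,11,12}. Remove leaf 3 (neighbor: 4).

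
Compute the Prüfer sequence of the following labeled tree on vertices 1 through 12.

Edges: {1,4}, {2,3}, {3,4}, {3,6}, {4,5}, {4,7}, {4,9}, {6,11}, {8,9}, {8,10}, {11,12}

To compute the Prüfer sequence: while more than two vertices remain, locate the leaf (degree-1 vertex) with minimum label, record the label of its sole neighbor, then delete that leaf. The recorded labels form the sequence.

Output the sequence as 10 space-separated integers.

Step 1: leaves = {1,2,5,7,10,12}. Remove smallest leaf 1, emit neighbor 4.
Step 2: leaves = {2,5,7,10,12}. Remove smallest leaf 2, emit neighbor 3.
Step 3: leaves = {5,7,10,12}. Remove smallest leaf 5, emit neighbor 4.
Step 4: leaves = {7,10,12}. Remove smallest leaf 7, emit neighbor 4.
Step 5: leaves = {10,12}. Remove smallest leaf 10, emit neighbor 8.
Step 6: leaves = {8,12}. Remove smallest leaf 8, emit neighbor 9.
Step 7: leaves = {9,12}. Remove smallest leaf 9, emit neighbor 4.
Step 8: leaves = {4,12}. Remove smallest leaf 4, emit neighbor 3.
Step 9: leaves = {3,12}. Remove smallest leaf 3, emit neighbor 6.
Step 10: leaves = {6,12}. Remove smallest leaf 6, emit neighbor 11.
Done: 2 vertices remain (11, 12). Sequence = [4 3 4 4 8 9 4 3 6 11]

Answer: 4 3 4 4 8 9 4 3 6 11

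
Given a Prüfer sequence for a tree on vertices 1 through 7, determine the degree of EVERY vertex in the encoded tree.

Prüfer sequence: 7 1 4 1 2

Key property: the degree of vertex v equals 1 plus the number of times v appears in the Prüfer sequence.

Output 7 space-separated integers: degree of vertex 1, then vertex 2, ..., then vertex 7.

p_1 = 7: count[7] becomes 1
p_2 = 1: count[1] becomes 1
p_3 = 4: count[4] becomes 1
p_4 = 1: count[1] becomes 2
p_5 = 2: count[2] becomes 1
Degrees (1 + count): deg[1]=1+2=3, deg[2]=1+1=2, deg[3]=1+0=1, deg[4]=1+1=2, deg[5]=1+0=1, deg[6]=1+0=1, deg[7]=1+1=2

Answer: 3 2 1 2 1 1 2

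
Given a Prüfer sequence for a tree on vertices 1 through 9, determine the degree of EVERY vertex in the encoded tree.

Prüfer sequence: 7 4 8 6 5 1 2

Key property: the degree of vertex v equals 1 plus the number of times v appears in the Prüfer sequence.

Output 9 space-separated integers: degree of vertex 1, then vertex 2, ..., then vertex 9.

Answer: 2 2 1 2 2 2 2 2 1

Derivation:
p_1 = 7: count[7] becomes 1
p_2 = 4: count[4] becomes 1
p_3 = 8: count[8] becomes 1
p_4 = 6: count[6] becomes 1
p_5 = 5: count[5] becomes 1
p_6 = 1: count[1] becomes 1
p_7 = 2: count[2] becomes 1
Degrees (1 + count): deg[1]=1+1=2, deg[2]=1+1=2, deg[3]=1+0=1, deg[4]=1+1=2, deg[5]=1+1=2, deg[6]=1+1=2, deg[7]=1+1=2, deg[8]=1+1=2, deg[9]=1+0=1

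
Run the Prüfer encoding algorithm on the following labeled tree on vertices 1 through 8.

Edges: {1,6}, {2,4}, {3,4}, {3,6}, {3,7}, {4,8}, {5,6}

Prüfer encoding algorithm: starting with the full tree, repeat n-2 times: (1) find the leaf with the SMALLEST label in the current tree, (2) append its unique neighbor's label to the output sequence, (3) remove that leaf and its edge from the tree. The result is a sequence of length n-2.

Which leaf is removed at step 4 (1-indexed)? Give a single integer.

Step 1: current leaves = {1,2,5,7,8}. Remove leaf 1 (neighbor: 6).
Step 2: current leaves = {2,5,7,8}. Remove leaf 2 (neighbor: 4).
Step 3: current leaves = {5,7,8}. Remove leaf 5 (neighbor: 6).
Step 4: current leaves = {6,7,8}. Remove leaf 6 (neighbor: 3).

Answer: 6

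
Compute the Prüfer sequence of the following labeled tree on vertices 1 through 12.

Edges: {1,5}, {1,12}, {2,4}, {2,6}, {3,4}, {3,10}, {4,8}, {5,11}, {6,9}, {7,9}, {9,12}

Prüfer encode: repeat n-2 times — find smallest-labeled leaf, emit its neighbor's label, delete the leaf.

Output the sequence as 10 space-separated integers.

Answer: 9 4 3 4 2 6 9 12 5 1

Derivation:
Step 1: leaves = {7,8,10,11}. Remove smallest leaf 7, emit neighbor 9.
Step 2: leaves = {8,10,11}. Remove smallest leaf 8, emit neighbor 4.
Step 3: leaves = {10,11}. Remove smallest leaf 10, emit neighbor 3.
Step 4: leaves = {3,11}. Remove smallest leaf 3, emit neighbor 4.
Step 5: leaves = {4,11}. Remove smallest leaf 4, emit neighbor 2.
Step 6: leaves = {2,11}. Remove smallest leaf 2, emit neighbor 6.
Step 7: leaves = {6,11}. Remove smallest leaf 6, emit neighbor 9.
Step 8: leaves = {9,11}. Remove smallest leaf 9, emit neighbor 12.
Step 9: leaves = {11,12}. Remove smallest leaf 11, emit neighbor 5.
Step 10: leaves = {5,12}. Remove smallest leaf 5, emit neighbor 1.
Done: 2 vertices remain (1, 12). Sequence = [9 4 3 4 2 6 9 12 5 1]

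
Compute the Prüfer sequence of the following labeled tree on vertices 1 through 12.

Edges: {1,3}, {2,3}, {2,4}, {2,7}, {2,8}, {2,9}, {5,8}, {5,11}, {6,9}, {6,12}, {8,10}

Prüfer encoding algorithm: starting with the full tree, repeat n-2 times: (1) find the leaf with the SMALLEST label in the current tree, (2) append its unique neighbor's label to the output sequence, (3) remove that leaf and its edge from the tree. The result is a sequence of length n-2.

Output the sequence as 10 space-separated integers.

Step 1: leaves = {1,4,7,10,11,12}. Remove smallest leaf 1, emit neighbor 3.
Step 2: leaves = {3,4,7,10,11,12}. Remove smallest leaf 3, emit neighbor 2.
Step 3: leaves = {4,7,10,11,12}. Remove smallest leaf 4, emit neighbor 2.
Step 4: leaves = {7,10,11,12}. Remove smallest leaf 7, emit neighbor 2.
Step 5: leaves = {10,11,12}. Remove smallest leaf 10, emit neighbor 8.
Step 6: leaves = {11,12}. Remove smallest leaf 11, emit neighbor 5.
Step 7: leaves = {5,12}. Remove smallest leaf 5, emit neighbor 8.
Step 8: leaves = {8,12}. Remove smallest leaf 8, emit neighbor 2.
Step 9: leaves = {2,12}. Remove smallest leaf 2, emit neighbor 9.
Step 10: leaves = {9,12}. Remove smallest leaf 9, emit neighbor 6.
Done: 2 vertices remain (6, 12). Sequence = [3 2 2 2 8 5 8 2 9 6]

Answer: 3 2 2 2 8 5 8 2 9 6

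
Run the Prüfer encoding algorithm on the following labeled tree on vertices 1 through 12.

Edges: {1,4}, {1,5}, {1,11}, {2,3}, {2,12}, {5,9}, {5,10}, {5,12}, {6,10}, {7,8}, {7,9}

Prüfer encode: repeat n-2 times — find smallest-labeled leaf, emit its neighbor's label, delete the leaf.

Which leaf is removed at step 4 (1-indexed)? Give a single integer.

Answer: 6

Derivation:
Step 1: current leaves = {3,4,6,8,11}. Remove leaf 3 (neighbor: 2).
Step 2: current leaves = {2,4,6,8,11}. Remove leaf 2 (neighbor: 12).
Step 3: current leaves = {4,6,8,11,12}. Remove leaf 4 (neighbor: 1).
Step 4: current leaves = {6,8,11,12}. Remove leaf 6 (neighbor: 10).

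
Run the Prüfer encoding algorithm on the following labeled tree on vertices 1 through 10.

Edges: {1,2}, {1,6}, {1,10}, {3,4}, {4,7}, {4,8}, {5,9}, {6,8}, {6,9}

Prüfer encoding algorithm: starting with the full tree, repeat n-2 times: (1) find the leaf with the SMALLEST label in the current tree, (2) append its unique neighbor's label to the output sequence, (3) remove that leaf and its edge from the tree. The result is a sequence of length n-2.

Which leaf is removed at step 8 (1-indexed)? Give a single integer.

Answer: 6

Derivation:
Step 1: current leaves = {2,3,5,7,10}. Remove leaf 2 (neighbor: 1).
Step 2: current leaves = {3,5,7,10}. Remove leaf 3 (neighbor: 4).
Step 3: current leaves = {5,7,10}. Remove leaf 5 (neighbor: 9).
Step 4: current leaves = {7,9,10}. Remove leaf 7 (neighbor: 4).
Step 5: current leaves = {4,9,10}. Remove leaf 4 (neighbor: 8).
Step 6: current leaves = {8,9,10}. Remove leaf 8 (neighbor: 6).
Step 7: current leaves = {9,10}. Remove leaf 9 (neighbor: 6).
Step 8: current leaves = {6,10}. Remove leaf 6 (neighbor: 1).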